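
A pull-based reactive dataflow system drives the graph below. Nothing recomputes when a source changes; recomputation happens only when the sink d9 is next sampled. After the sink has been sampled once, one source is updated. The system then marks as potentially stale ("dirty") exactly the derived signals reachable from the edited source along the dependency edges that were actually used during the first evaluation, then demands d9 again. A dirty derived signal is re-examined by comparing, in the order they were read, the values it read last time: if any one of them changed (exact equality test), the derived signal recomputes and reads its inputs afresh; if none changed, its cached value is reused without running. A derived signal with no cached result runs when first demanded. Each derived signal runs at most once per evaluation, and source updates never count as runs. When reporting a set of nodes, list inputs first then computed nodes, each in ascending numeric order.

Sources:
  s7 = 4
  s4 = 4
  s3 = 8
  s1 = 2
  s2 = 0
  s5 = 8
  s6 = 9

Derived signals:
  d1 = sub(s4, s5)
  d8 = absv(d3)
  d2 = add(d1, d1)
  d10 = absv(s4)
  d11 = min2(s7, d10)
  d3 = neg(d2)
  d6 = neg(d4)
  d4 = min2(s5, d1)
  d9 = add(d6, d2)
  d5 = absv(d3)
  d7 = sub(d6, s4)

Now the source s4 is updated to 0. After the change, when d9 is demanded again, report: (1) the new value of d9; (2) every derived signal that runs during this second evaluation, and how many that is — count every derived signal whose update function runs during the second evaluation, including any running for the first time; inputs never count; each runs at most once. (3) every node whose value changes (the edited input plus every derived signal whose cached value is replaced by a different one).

New value of d9: -8.
Derived signals that run: d1, d2, d4, d6, d9 — 5 in total.
Values that change: s4, d1, d2, d4, d6, d9.

First evaluation (everything demanded from the output):
  d1 = sub(4, 8) = -4
  d2 = add(-4, -4) = -8
  d4 = min2(8, -4) = -4
  d6 = neg(-4) = 4
  d9 = add(4, -8) = -4

Propagation after the edit:
  d1: runs — s4 4->0; result -8.
  d2: runs — d1 -4->-8; d1 -4->-8; result -16.
  d4: runs — d1 -4->-8; result -8.
  d6: runs — d4 -4->-8; result 8.
  d9: runs — d6 4->8; d2 -8->-16; result -8.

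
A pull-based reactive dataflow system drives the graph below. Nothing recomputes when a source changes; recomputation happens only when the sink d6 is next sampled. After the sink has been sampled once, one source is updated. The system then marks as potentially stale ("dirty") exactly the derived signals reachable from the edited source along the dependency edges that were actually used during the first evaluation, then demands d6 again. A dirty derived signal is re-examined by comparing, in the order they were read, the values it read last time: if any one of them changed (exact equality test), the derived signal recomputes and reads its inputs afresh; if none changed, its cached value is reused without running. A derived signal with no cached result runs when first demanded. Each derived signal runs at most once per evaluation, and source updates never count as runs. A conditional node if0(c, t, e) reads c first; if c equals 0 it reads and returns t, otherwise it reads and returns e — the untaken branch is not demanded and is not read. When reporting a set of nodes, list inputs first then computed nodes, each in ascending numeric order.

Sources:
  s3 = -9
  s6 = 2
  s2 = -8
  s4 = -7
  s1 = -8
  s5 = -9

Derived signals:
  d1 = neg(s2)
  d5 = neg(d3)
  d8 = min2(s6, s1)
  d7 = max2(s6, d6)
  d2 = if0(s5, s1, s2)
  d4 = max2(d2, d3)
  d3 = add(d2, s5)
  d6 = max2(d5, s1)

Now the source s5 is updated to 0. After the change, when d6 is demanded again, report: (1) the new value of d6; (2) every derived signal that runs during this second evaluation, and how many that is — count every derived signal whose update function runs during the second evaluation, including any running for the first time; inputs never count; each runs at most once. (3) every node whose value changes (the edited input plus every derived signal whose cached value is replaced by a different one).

First evaluation (everything demanded from the output):
  d2 = if0(s5=-9 -> else branch s2) = -8
  d3 = add(-8, -9) = -17
  d5 = neg(-17) = 17
  d6 = max2(17, -8) = 17

Propagation after the edit:
  d2: runs — s5 -9->0; result -8 (same value as before).
  d3: runs — s5 -9->0; result -8.
  d5: runs — d3 -17->-8; result 8.
  d6: runs — d5 17->8; result 8.

New value of d6: 8.
Derived signals that run: d2, d3, d5, d6 — 4 in total.
Values that change: s5, d3, d5, d6.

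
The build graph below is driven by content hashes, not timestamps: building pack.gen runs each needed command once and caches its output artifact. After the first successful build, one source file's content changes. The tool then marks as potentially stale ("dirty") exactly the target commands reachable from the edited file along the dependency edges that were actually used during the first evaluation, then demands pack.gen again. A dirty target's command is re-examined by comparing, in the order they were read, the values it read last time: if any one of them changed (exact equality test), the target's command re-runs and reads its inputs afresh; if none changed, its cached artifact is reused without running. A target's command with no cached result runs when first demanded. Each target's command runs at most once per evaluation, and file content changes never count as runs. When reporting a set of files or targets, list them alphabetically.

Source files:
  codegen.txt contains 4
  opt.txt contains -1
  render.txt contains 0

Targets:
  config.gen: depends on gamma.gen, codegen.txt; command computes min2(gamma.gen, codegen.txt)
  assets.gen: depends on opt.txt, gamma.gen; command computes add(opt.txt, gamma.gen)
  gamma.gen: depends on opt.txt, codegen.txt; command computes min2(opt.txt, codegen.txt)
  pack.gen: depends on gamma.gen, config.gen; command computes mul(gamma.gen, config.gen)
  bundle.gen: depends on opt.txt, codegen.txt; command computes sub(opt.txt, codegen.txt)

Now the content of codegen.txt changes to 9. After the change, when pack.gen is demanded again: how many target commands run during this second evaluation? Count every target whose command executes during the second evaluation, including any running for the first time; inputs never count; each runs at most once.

Initial pass — values computed on the first demand:
  gamma.gen = min2(-1, 4) = -1
  config.gen = min2(-1, 4) = -1
  pack.gen = mul(-1, -1) = 1

Second demand — change propagation:
  gamma.gen: re-runs because codegen.txt 4->9; new result -1 (unchanged).
  config.gen: re-runs because codegen.txt 4->9; new result -1 (unchanged).
  pack.gen: re-examined; everything it read last time is the same (gamma.gen unchanged, config.gen unchanged) — cache 1 kept, no run.

The important point: at pack.gen every value read last time is unchanged, so the dirty flag clears without a run.

Run set: config.gen, gamma.gen (2 run).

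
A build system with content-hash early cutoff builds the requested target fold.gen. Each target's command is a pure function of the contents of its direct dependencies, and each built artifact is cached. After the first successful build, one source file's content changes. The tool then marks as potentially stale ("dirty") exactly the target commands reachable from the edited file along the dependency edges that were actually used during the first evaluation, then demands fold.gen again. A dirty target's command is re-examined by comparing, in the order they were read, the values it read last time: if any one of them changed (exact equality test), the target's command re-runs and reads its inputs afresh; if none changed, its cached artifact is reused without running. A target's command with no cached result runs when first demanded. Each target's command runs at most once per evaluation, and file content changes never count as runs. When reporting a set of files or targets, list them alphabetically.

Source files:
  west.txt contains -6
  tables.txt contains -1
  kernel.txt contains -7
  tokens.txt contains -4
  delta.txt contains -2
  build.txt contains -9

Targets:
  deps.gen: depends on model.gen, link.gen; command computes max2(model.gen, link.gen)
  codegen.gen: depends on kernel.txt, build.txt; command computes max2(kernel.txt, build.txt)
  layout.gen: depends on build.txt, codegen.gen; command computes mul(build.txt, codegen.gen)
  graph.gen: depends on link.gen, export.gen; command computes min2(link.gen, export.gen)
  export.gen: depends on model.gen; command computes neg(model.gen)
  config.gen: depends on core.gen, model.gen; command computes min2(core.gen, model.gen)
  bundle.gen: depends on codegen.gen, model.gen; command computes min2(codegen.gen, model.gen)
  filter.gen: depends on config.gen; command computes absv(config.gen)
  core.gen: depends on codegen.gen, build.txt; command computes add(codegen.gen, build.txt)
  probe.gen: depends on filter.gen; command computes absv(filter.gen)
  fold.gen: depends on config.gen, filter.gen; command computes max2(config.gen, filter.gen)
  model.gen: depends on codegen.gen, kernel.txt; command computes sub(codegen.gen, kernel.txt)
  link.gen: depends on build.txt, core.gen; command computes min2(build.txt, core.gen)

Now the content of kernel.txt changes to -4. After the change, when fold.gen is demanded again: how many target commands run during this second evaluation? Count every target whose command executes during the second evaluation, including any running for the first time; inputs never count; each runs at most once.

Target commands that run: codegen.gen, config.gen, core.gen, filter.gen, fold.gen, model.gen — 6 in total.

First evaluation (everything demanded from the output):
  codegen.gen = max2(-7, -9) = -7
  core.gen = add(-7, -9) = -16
  model.gen = sub(-7, -7) = 0
  config.gen = min2(-16, 0) = -16
  filter.gen = absv(-16) = 16
  fold.gen = max2(-16, 16) = 16

Propagation after the edit:
  codegen.gen: runs — kernel.txt -7->-4; result -4.
  core.gen: runs — codegen.gen -7->-4; result -13.
  model.gen: runs — codegen.gen -7->-4; kernel.txt -7->-4; result 0 (same value as before).
  config.gen: runs — core.gen -16->-13; result -13.
  filter.gen: runs — config.gen -16->-13; result 13.
  fold.gen: runs — config.gen -16->-13; filter.gen 16->13; result 13.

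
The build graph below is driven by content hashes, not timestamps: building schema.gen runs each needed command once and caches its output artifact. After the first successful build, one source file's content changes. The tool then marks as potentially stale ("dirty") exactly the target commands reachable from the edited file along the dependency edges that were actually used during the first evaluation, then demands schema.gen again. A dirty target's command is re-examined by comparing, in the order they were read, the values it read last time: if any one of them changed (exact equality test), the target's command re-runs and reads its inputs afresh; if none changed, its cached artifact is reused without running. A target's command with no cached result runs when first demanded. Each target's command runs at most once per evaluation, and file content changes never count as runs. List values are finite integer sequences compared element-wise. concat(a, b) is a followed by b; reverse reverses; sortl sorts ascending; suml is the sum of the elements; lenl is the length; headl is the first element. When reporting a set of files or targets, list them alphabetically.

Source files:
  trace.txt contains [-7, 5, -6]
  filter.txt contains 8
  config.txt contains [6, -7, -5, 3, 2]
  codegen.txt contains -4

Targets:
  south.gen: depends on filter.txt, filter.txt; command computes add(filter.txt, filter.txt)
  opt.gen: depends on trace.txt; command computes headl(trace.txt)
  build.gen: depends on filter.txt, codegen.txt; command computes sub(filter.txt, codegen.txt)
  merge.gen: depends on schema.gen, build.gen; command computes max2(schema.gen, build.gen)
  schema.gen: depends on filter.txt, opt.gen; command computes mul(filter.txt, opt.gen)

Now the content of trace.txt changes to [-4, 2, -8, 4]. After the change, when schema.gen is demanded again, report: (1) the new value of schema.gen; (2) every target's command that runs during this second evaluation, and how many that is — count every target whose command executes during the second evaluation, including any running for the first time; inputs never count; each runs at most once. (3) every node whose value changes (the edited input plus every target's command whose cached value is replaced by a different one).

Initial pass — values computed on the first demand:
  opt.gen = headl([-7, 5, -6]) = -7
  schema.gen = mul(8, -7) = -56

Second demand — change propagation:
  opt.gen: re-runs because trace.txt [-7, 5, -6]->[-4, 2, -8, 4]; new result -4.
  schema.gen: re-runs because opt.gen -7->-4; new result -32.

schema.gen now evaluates to -32.
Run set: opt.gen, schema.gen (2 run).
Changed values: opt.gen, schema.gen, trace.txt.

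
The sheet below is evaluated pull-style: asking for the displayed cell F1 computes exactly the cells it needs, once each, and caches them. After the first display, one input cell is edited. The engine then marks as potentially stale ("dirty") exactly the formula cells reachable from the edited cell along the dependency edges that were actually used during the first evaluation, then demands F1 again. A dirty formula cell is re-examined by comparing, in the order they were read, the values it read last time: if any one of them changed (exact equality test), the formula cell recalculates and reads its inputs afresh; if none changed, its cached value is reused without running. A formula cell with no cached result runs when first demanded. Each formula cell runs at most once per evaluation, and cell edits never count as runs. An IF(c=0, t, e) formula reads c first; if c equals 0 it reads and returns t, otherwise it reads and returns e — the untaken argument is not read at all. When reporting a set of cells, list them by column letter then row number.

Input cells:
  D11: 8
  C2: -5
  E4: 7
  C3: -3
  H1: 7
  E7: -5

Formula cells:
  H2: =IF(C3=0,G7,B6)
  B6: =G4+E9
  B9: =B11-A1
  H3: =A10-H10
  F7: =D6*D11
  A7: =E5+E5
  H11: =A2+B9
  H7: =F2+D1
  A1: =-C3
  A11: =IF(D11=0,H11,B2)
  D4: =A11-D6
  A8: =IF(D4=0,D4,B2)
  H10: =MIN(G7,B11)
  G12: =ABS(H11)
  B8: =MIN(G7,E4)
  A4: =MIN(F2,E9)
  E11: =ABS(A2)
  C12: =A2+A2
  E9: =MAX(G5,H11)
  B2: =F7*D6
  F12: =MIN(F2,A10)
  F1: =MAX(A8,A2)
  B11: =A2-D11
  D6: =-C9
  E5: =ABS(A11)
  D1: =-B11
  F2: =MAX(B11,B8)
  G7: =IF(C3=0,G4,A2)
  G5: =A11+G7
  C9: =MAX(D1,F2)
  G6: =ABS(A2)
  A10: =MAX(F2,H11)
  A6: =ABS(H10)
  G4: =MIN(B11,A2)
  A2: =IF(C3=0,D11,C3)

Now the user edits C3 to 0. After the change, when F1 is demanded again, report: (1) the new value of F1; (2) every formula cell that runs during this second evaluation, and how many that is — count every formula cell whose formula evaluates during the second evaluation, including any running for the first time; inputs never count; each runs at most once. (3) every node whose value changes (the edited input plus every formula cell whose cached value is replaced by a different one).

First demand of the output computes:
  A2 = IF(C3=0: C3=-3 -> else branch C3) = -3
  B11 = -3 - 8 = -11
  D1 = -(-11) = 11
  G7 = IF(C3=0: C3=-3 -> else branch A2) = -3
  B8 = MIN(-3, 7) = -3
  F2 = MAX(-11, -3) = -3
  C9 = MAX(11, -3) = 11
  D6 = -(11) = -11
  F7 = -11 * 8 = -88
  B2 = -88 * -11 = 968
  A11 = IF(D11=0: D11=8 -> else branch B2) = 968
  D4 = 968 - -11 = 979
  A8 = IF(D4=0: D4=979 -> else branch B2) = 968
  F1 = MAX(968, -3) = 968

After the edit, cleaning proceeds:
  A2: a read changed (C3 -3->0; C3 -3->0) — executes, giving 8.
  B11: a read changed (A2 -3->8) — executes, giving 0.
  D1: a read changed (B11 -11->0) — executes, giving 0.
  G4: had never run; runs now, result 0.
  G7: a read changed (C3 -3->0; A2 -3->8) — executes, giving 0.
  B8: a read changed (G7 -3->0) — executes, giving 0.
  F2: a read changed (B11 -11->0; B8 -3->0) — executes, giving 0.
  C9: a read changed (D1 11->0; F2 -3->0) — executes, giving 0.
  D6: a read changed (C9 11->0) — executes, giving 0.
  F7: a read changed (D6 -11->0) — executes, giving 0.
  B2: a read changed (F7 -88->0; D6 -11->0) — executes, giving 0.
  A11: a read changed (B2 968->0) — executes, giving 0.
  D4: a read changed (A11 968->0; D6 -11->0) — executes, giving 0.
  A8: a read changed (D4 979->0; B2 968->0) — executes, giving 0.
  F1: a read changed (A8 968->0; A2 -3->8) — executes, giving 8.

Note the branch switch — G4 had no cache and runs now for the first time.

Demanding F1 again yields 8.
15 formula cells run: A2, A8, A11, B2, B8, B11, C9, D1, D4, D6, F1, F2, F7, G4, G7.
The nodes whose values change: A2, A8, A11, B2, B8, B11, C3, C9, D1, D4, D6, F1, F2, F7, G7.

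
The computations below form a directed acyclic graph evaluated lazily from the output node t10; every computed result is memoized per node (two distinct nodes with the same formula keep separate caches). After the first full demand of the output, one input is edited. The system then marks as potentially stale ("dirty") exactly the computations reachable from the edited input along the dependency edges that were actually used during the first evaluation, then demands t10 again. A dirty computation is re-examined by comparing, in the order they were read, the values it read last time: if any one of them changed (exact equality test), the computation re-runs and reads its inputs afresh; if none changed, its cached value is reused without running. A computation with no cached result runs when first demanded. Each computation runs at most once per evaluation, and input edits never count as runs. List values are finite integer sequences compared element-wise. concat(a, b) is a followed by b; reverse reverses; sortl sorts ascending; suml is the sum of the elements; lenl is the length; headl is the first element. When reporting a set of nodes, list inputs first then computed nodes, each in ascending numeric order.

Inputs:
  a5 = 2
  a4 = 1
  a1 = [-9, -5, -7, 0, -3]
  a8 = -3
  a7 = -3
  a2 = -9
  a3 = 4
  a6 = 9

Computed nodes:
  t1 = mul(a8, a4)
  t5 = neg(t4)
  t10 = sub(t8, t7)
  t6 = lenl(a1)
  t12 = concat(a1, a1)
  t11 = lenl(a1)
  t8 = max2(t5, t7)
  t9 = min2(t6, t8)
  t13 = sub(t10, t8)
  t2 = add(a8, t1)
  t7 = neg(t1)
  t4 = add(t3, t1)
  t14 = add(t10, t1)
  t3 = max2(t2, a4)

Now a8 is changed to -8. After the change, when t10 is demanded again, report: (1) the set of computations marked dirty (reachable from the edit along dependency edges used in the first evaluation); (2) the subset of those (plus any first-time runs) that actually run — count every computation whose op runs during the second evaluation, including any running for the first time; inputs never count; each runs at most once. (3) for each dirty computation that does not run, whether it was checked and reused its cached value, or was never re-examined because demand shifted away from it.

First demand of the output computes:
  t1 = mul(-3, 1) = -3
  t2 = add(-3, -3) = -6
  t3 = max2(-6, 1) = 1
  t4 = add(1, -3) = -2
  t5 = neg(-2) = 2
  t7 = neg(-3) = 3
  t8 = max2(2, 3) = 3
  t10 = sub(3, 3) = 0

After the edit, cleaning proceeds:
  t1: a read changed (a8 -3->-8) — executes, giving -8.
  t2: a read changed (a8 -3->-8; t1 -3->-8) — executes, giving -16.
  t3: a read changed (t2 -6->-16) — executes, giving 1 — identical to its old value.
  t4: a read changed (t1 -3->-8) — executes, giving -7.
  t5: a read changed (t4 -2->-7) — executes, giving 7.
  t7: a read changed (t1 -3->-8) — executes, giving 8.
  t8: a read changed (t5 2->7; t7 3->8) — executes, giving 8.
  t10: a read changed (t8 3->8; t7 3->8) — executes, giving 0 — identical to its old value.

The edit dirties: t1, t2, t3, t4, t5, t7, t8, t10.
8 computations run: t1, t2, t3, t4, t5, t7, t8, t10.
No dirty computation escaped a run.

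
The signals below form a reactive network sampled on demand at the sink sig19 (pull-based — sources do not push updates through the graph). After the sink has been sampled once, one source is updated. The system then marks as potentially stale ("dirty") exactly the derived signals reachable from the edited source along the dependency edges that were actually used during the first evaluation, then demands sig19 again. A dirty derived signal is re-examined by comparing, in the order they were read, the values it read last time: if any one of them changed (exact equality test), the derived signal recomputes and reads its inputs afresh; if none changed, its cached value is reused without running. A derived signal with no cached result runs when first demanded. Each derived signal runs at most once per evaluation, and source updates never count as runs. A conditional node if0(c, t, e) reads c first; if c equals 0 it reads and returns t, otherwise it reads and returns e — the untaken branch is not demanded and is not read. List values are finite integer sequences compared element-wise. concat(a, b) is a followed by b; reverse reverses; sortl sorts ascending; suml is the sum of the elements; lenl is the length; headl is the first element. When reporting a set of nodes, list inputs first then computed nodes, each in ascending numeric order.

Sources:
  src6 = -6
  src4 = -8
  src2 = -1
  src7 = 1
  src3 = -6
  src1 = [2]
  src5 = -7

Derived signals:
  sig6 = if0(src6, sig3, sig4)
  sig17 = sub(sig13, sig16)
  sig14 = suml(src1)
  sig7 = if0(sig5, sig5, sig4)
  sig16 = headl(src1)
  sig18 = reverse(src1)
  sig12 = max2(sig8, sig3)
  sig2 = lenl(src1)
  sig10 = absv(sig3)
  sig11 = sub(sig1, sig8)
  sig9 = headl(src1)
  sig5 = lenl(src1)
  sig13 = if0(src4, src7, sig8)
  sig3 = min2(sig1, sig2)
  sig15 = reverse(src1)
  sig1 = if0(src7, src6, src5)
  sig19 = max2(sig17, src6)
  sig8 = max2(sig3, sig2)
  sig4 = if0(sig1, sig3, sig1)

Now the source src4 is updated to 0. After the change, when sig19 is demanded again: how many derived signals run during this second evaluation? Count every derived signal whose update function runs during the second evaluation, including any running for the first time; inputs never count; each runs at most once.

Initial pass — values computed on the first demand:
  sig1 = if0(src7=1 -> else branch src5) = -7
  sig2 = lenl([2]) = 1
  sig3 = min2(-7, 1) = -7
  sig8 = max2(-7, 1) = 1
  sig13 = if0(src4=-8 -> else branch sig8) = 1
  sig16 = headl([2]) = 2
  sig17 = sub(1, 2) = -1
  sig19 = max2(-1, -6) = -1

Second demand — change propagation:
  sig13: re-runs because src4 -8->0; new result 1 (unchanged).
  sig17: re-examined; everything it read last time is the same (sig13 unchanged, sig16 unchanged) — cache -1 kept, no run.
  sig19: re-examined; everything it read last time is the same (sig17 unchanged, src6 unchanged) — cache -1 kept, no run.

The important point: sig13 recomputes to an identical value, and the output ends up unchanged.

Run set: sig13 (1 run).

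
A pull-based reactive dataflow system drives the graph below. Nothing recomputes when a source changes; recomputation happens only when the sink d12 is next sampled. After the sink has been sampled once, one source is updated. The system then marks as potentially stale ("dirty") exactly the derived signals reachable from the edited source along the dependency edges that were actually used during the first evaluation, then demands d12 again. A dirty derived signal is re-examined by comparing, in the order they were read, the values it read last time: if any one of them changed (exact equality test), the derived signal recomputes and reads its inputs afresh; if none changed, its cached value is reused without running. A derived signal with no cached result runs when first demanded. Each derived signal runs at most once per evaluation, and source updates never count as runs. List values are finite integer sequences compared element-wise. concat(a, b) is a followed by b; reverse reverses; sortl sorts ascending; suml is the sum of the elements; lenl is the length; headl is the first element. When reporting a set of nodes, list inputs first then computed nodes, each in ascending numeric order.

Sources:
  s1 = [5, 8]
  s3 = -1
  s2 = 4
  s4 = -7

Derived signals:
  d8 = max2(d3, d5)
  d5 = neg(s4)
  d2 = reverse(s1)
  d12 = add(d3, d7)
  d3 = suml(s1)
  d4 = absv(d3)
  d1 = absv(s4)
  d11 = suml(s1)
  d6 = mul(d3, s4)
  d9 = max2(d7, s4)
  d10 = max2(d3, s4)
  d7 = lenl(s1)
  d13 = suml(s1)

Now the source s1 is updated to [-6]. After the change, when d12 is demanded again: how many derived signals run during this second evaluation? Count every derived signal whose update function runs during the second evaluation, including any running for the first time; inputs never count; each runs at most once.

First evaluation (everything demanded from the output):
  d3 = suml([5, 8]) = 13
  d7 = lenl([5, 8]) = 2
  d12 = add(13, 2) = 15

Propagation after the edit:
  d3: runs — s1 [5, 8]->[-6]; result -6.
  d7: runs — s1 [5, 8]->[-6]; result 1.
  d12: runs — d3 13->-6; d7 2->1; result -5.

Derived signals that run: d3, d7, d12 — 3 in total.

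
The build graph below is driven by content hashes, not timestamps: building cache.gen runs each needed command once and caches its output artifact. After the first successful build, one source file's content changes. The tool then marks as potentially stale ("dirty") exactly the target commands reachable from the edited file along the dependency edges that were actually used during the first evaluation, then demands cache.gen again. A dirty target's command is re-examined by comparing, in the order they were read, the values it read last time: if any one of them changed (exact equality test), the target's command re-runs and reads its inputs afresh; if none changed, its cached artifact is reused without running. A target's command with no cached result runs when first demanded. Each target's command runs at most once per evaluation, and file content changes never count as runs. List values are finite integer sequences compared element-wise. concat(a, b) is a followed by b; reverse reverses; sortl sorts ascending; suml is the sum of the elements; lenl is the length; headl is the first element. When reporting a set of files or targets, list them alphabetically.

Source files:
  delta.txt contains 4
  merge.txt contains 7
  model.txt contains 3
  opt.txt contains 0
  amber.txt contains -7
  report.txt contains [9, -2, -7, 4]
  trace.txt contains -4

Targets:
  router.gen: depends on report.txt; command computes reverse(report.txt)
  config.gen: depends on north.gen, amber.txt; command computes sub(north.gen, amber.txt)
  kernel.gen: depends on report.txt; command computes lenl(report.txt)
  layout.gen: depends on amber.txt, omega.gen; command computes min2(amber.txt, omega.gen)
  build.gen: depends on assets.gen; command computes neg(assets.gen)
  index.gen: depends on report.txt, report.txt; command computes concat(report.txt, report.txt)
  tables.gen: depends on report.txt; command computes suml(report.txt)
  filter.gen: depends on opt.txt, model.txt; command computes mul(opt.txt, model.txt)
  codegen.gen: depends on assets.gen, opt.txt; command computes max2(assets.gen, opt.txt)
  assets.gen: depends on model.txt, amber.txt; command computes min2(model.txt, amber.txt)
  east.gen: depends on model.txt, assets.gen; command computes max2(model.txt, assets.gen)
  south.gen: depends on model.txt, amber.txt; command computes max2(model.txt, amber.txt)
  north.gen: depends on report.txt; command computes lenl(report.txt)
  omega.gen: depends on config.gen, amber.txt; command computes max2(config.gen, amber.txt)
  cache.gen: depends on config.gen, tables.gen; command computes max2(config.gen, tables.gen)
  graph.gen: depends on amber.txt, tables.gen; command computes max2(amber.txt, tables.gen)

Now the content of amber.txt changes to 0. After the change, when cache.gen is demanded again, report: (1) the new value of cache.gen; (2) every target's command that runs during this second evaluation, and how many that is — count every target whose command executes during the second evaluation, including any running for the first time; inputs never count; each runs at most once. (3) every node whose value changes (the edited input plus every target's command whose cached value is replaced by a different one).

cache.gen now evaluates to 4.
Run set: cache.gen, config.gen (2 run).
Changed values: amber.txt, cache.gen, config.gen.

Initial pass — values computed on the first demand:
  north.gen = lenl([9, -2, -7, 4]) = 4
  config.gen = sub(4, -7) = 11
  tables.gen = suml([9, -2, -7, 4]) = 4
  cache.gen = max2(11, 4) = 11

Second demand — change propagation:
  config.gen: re-runs because amber.txt -7->0; new result 4.
  cache.gen: re-runs because config.gen 11->4; new result 4.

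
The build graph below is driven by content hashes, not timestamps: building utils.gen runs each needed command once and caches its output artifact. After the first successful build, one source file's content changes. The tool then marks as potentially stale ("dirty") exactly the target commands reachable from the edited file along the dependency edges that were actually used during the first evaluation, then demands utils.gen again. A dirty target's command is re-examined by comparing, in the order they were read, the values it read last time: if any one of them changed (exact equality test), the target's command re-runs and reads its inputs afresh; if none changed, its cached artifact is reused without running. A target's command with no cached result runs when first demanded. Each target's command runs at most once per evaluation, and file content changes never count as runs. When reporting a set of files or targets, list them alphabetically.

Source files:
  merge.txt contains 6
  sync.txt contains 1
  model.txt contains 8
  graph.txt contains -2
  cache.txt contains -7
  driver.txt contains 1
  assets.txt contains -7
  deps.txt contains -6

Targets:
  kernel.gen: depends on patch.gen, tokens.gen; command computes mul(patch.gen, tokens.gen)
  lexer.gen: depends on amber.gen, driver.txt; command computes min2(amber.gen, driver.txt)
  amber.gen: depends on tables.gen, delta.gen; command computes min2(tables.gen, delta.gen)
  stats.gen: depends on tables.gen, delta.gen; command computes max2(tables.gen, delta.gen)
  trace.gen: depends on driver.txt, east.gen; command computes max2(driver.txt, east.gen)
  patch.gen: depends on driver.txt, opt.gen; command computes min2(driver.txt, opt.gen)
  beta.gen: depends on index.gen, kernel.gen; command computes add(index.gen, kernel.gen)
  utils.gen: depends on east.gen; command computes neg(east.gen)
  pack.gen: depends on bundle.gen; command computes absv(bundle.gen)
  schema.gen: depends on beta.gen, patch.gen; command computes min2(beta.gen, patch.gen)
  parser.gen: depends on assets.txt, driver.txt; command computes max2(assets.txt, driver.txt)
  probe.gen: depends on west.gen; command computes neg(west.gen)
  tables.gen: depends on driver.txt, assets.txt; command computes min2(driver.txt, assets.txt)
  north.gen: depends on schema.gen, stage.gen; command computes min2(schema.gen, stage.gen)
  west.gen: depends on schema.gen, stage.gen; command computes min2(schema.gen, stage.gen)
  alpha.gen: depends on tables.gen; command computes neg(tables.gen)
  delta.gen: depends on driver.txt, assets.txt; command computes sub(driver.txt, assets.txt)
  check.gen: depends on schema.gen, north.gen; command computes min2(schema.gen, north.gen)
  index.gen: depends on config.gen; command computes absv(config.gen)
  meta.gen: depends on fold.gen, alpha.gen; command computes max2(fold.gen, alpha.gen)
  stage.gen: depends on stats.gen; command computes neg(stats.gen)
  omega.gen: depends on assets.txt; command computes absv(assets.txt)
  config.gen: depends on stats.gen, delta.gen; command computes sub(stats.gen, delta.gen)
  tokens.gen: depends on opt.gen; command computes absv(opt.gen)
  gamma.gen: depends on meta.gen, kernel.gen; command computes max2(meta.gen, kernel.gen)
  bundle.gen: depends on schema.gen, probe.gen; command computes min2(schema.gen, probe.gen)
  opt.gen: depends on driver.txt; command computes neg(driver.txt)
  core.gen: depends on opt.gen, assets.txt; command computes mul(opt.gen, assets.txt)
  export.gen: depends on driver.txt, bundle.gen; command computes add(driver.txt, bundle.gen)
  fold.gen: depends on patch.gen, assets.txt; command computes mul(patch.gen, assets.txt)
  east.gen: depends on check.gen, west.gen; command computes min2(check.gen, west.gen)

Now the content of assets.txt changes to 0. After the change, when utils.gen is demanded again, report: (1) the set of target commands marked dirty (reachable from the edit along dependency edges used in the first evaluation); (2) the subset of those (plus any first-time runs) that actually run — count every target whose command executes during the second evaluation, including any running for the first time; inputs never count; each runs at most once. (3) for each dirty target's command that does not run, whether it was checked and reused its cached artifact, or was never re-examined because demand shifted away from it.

Initial pass — values computed on the first demand:
  delta.gen = sub(1, -7) = 8
  opt.gen = neg(1) = -1
  patch.gen = min2(1, -1) = -1
  tables.gen = min2(1, -7) = -7
  stats.gen = max2(-7, 8) = 8
  config.gen = sub(8, 8) = 0
  index.gen = absv(0) = 0
  stage.gen = neg(8) = -8
  tokens.gen = absv(-1) = 1
  kernel.gen = mul(-1, 1) = -1
  beta.gen = add(0, -1) = -1
  schema.gen = min2(-1, -1) = -1
  north.gen = min2(-1, -8) = -8
  check.gen = min2(-1, -8) = -8
  west.gen = min2(-1, -8) = -8
  east.gen = min2(-8, -8) = -8
  utils.gen = neg(-8) = 8

Second demand — change propagation:
  delta.gen: re-runs because assets.txt -7->0; new result 1.
  tables.gen: re-runs because assets.txt -7->0; new result 0.
  stats.gen: re-runs because tables.gen -7->0; delta.gen 8->1; new result 1.
  config.gen: re-runs because stats.gen 8->1; delta.gen 8->1; new result 0 (unchanged).
  index.gen: re-examined; everything it read last time is the same (config.gen unchanged) — cache 0 kept, no run.
  beta.gen: re-examined; everything it read last time is the same (index.gen unchanged, kernel.gen unchanged) — cache -1 kept, no run.
  schema.gen: re-examined; everything it read last time is the same (beta.gen unchanged, patch.gen unchanged) — cache -1 kept, no run.
  stage.gen: re-runs because stats.gen 8->1; new result -1.
  north.gen: re-runs because stage.gen -8->-1; new result -1.
  check.gen: re-runs because north.gen -8->-1; new result -1.
  west.gen: re-runs because stage.gen -8->-1; new result -1.
  east.gen: re-runs because check.gen -8->-1; west.gen -8->-1; new result -1.
  utils.gen: re-runs because east.gen -8->-1; new result 1.

The important point: at index.gen every value read last time is unchanged, so the dirty flag clears without a run.

Dirty set: beta.gen, check.gen, config.gen, delta.gen, east.gen, index.gen, north.gen, schema.gen, stage.gen, stats.gen, tables.gen, utils.gen, west.gen.
Run set: check.gen, config.gen, delta.gen, east.gen, north.gen, stage.gen, stats.gen, tables.gen, utils.gen, west.gen (10 run).
Re-examined without running (cache reused): beta.gen, index.gen, schema.gen.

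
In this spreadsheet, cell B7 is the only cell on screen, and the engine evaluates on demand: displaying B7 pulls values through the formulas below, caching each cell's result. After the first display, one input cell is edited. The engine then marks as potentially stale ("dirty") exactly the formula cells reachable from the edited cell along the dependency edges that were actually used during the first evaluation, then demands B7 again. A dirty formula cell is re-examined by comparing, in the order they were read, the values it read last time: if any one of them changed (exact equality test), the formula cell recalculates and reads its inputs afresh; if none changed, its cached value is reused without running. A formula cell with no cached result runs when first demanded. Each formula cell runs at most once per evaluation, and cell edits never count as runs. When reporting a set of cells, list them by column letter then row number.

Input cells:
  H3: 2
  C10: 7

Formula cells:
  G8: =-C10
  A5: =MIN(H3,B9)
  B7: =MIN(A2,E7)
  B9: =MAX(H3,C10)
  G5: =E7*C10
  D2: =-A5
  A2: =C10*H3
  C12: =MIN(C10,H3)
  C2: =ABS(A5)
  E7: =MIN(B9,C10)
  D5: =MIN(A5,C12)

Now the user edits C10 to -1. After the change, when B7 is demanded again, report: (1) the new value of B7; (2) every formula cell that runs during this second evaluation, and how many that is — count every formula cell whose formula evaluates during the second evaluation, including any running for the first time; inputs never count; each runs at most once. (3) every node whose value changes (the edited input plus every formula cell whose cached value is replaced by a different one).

Initial pass — values computed on the first demand:
  A2 = 7 * 2 = 14
  B9 = MAX(2, 7) = 7
  E7 = MIN(7, 7) = 7
  B7 = MIN(14, 7) = 7

Second demand — change propagation:
  A2: re-runs because C10 7->-1; new result -2.
  B9: re-runs because C10 7->-1; new result 2.
  E7: re-runs because B9 7->2; C10 7->-1; new result -1.
  B7: re-runs because A2 14->-2; E7 7->-1; new result -2.

B7 now evaluates to -2.
Run set: A2, B7, B9, E7 (4 run).
Changed values: A2, B7, B9, C10, E7.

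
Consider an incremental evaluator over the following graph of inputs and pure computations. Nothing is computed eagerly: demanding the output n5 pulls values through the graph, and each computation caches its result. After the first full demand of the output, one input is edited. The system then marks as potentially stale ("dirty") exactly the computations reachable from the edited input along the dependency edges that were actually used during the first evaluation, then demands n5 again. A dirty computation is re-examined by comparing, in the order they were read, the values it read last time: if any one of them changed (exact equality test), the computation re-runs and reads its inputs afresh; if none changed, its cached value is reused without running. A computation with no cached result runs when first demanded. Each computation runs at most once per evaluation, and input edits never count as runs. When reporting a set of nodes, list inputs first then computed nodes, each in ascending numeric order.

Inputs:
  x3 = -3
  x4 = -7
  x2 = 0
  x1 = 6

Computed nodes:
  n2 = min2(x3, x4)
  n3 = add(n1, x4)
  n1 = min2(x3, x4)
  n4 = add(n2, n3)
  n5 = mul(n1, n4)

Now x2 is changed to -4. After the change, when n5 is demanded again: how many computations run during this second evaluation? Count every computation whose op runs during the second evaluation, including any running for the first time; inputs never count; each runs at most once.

Run set: none (0 run).
The important point: nothing the output needs ever reads x2, so the edit is invisible to it.

Initial pass — values computed on the first demand:
  n1 = min2(-3, -7) = -7
  n2 = min2(-3, -7) = -7
  n3 = add(-7, -7) = -14
  n4 = add(-7, -14) = -21
  n5 = mul(-7, -21) = 147

Second demand — change propagation:
  no demanded computation ever read x2, so the edit dirties nothing and nothing runs.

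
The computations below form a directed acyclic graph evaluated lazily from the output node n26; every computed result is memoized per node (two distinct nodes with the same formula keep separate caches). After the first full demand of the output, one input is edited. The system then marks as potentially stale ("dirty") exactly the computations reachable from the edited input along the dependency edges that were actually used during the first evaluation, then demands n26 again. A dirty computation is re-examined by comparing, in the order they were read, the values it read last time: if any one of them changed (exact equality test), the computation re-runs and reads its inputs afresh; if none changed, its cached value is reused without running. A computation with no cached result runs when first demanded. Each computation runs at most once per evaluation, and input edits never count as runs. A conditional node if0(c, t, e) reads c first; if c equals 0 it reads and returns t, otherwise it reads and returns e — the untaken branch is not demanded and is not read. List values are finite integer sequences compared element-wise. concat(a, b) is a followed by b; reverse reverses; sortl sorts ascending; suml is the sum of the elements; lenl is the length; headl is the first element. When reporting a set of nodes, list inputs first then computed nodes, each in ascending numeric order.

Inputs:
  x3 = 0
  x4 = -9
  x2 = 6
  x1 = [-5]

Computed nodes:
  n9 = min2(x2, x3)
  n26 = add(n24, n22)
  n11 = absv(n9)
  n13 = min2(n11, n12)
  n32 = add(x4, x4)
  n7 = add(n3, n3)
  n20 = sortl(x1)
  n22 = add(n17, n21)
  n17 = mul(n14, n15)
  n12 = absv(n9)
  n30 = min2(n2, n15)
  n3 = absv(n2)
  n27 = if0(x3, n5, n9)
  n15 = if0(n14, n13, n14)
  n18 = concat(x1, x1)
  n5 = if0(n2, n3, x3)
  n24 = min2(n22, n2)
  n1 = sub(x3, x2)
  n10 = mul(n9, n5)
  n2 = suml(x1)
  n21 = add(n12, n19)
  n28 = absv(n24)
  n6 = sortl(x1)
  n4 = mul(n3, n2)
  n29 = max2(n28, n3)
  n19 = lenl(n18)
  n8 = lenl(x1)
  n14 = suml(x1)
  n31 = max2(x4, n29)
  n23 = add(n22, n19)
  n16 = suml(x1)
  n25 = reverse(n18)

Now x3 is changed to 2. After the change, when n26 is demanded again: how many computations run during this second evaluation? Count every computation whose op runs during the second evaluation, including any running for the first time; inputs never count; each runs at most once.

6 computations run: n9, n12, n21, n22, n24, n26.

First demand of the output computes:
  n2 = suml([-5]) = -5
  n9 = min2(6, 0) = 0
  n12 = absv(0) = 0
  n14 = suml([-5]) = -5
  n15 = if0(n14=-5 -> else branch n14) = -5
  n17 = mul(-5, -5) = 25
  n18 = concat([-5], [-5]) = [-5, -5]
  n19 = lenl([-5, -5]) = 2
  n21 = add(0, 2) = 2
  n22 = add(25, 2) = 27
  n24 = min2(27, -5) = -5
  n26 = add(-5, 27) = 22

After the edit, cleaning proceeds:
  n9: a read changed (x3 0->2) — executes, giving 2.
  n12: a read changed (n9 0->2) — executes, giving 2.
  n21: a read changed (n12 0->2) — executes, giving 4.
  n22: a read changed (n21 2->4) — executes, giving 29.
  n24: a read changed (n22 27->29) — executes, giving -5 — identical to its old value.
  n26: a read changed (n22 27->29) — executes, giving 24.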